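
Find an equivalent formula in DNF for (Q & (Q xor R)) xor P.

(Q & (Q xor R)) xor P
= (Q & (Q xor R) & ~P) | (~(Q & (Q xor R)) & P)   — expand xor
= (Q & ((Q & ~R) | (~Q & R)) & ~P) | (~(Q & (Q xor R)) & P)   — expand xor
= (Q & ((Q & ~R) | (~Q & R)) & ~P) | (~(Q & ((Q & ~R) | (~Q & R))) & P)   — expand xor
= (Q & ((Q & ~R) | (~Q & R)) & ~P) | ((~Q | ~((Q & ~R) | (~Q & R))) & P)   — De Morgan
= (Q & ((Q & ~R) | (~Q & R)) & ~P) | ((~Q | (~(Q & ~R) & ~(~Q & R))) & P)   — De Morgan
= (Q & ((Q & ~R) | (~Q & R)) & ~P) | ((~Q | ((~Q | ~~R) & ~(~Q & R))) & P)   — De Morgan
= (Q & ((Q & ~R) | (~Q & R)) & ~P) | ((~Q | ((~Q | R) & ~(~Q & R))) & P)   — double negation
= (Q & ((Q & ~R) | (~Q & R)) & ~P) | ((~Q | ((~Q | R) & (~~Q | ~R))) & P)   — De Morgan
= (Q & ((Q & ~R) | (~Q & R)) & ~P) | ((~Q | ((~Q | R) & (Q | ~R))) & P)   — double negation
= (Q & Q & ~R & ~P) | (Q & ~Q & R & ~P) | (~Q & P) | (~Q & Q & P) | (~Q & ~R & P) | (R & Q & P) | (R & ~R & P)   — distribute & over |
= (Q & ~R & ~P) | (~Q & P) | (R & Q & P)   — simplify

(Q & ~R & ~P) | (~Q & P) | (R & Q & P)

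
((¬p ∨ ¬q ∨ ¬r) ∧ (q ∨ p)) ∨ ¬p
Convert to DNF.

(¬q ∧ p) ∨ (¬r ∧ q) ∨ (¬r ∧ p) ∨ ¬p

((¬p ∨ ¬q ∨ ¬r) ∧ (q ∨ p)) ∨ ¬p
≡ (¬p ∧ q) ∨ (¬p ∧ p) ∨ (¬q ∧ q) ∨ (¬q ∧ p) ∨ (¬r ∧ q) ∨ (¬r ∧ p) ∨ ¬p   [distribute ∧ over ∨]
≡ (¬q ∧ p) ∨ (¬r ∧ q) ∨ (¬r ∧ p) ∨ ¬p   [simplify]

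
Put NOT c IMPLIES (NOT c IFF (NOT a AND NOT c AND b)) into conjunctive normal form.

NOT c IMPLIES (NOT c IFF (NOT a AND NOT c AND b))
≡ NOT NOT c OR (NOT c IFF (NOT a AND NOT c AND b))   [eliminate IMPLIES]
≡ NOT NOT c OR ((NOT c IMPLIES (NOT a AND NOT c AND b)) AND ((NOT a AND NOT c AND b) IMPLIES NOT c))   [eliminate IFF]
≡ NOT NOT c OR ((NOT NOT c OR (NOT a AND NOT c AND b)) AND ((NOT a AND NOT c AND b) IMPLIES NOT c))   [eliminate IMPLIES]
≡ NOT NOT c OR ((NOT NOT c OR (NOT a AND NOT c AND b)) AND (NOT (NOT a AND NOT c AND b) OR NOT c))   [eliminate IMPLIES]
≡ c OR ((NOT NOT c OR (NOT a AND NOT c AND b)) AND (NOT (NOT a AND NOT c AND b) OR NOT c))   [double negation]
≡ c OR ((c OR (NOT a AND NOT c AND b)) AND (NOT (NOT a AND NOT c AND b) OR NOT c))   [double negation]
≡ c OR ((c OR (NOT a AND NOT c AND b)) AND (NOT NOT a OR NOT NOT c OR NOT b OR NOT c))   [De Morgan]
≡ c OR ((c OR (NOT a AND NOT c AND b)) AND (a OR NOT NOT c OR NOT b OR NOT c))   [double negation]
≡ c OR ((c OR (NOT a AND NOT c AND b)) AND (a OR c OR NOT b OR NOT c))   [double negation]
≡ (c OR c OR NOT a) AND (c OR c OR NOT c) AND (c OR c OR b) AND (c OR a OR c OR NOT b OR NOT c)   [distribute OR over AND]
≡ (c OR NOT a) AND (c OR b)   [simplify]

(c OR NOT a) AND (c OR b)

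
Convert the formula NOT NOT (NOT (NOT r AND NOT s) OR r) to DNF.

r OR s

NOT NOT (NOT (NOT r AND NOT s) OR r)
⇔ NOT (NOT r AND NOT s) OR r   (double negation)
⇔ NOT NOT r OR NOT NOT s OR r   (De Morgan)
⇔ r OR NOT NOT s OR r   (double negation)
⇔ r OR s OR r   (double negation)
⇔ r OR s   (simplify)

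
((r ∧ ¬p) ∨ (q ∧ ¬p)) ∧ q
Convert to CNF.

((r ∧ ¬p) ∨ (q ∧ ¬p)) ∧ q
≡ (r ∨ q) ∧ (r ∨ ¬p) ∧ (¬p ∨ q) ∧ (¬p ∨ ¬p) ∧ q
≡ ¬p ∧ q

¬p ∧ q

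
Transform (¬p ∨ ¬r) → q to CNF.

(p ∨ q) ∧ (r ∨ q)

(¬p ∨ ¬r) → q
= ¬(¬p ∨ ¬r) ∨ q   (eliminate →)
= (¬¬p ∧ ¬¬r) ∨ q   (De Morgan)
= (p ∧ ¬¬r) ∨ q   (double negation)
= (p ∧ r) ∨ q   (double negation)
= (p ∨ q) ∧ (r ∨ q)   (distribute ∨ over ∧)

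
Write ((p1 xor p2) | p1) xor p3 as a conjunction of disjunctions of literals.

((p1 xor p2) | p1) xor p3
≡ ((p1 xor p2) | p1 | p3) & ~(((p1 xor p2) | p1) & p3)
≡ (((p1 | p2) & ~(p1 & p2)) | p1 | p3) & ~(((p1 xor p2) | p1) & p3)
≡ (((p1 | p2) & ~(p1 & p2)) | p1 | p3) & ~((((p1 | p2) & ~(p1 & p2)) | p1) & p3)
≡ (((p1 | p2) & (~p1 | ~p2)) | p1 | p3) & ~((((p1 | p2) & ~(p1 & p2)) | p1) & p3)
≡ (((p1 | p2) & (~p1 | ~p2)) | p1 | p3) & (~(((p1 | p2) & ~(p1 & p2)) | p1) | ~p3)
≡ (((p1 | p2) & (~p1 | ~p2)) | p1 | p3) & ((~((p1 | p2) & ~(p1 & p2)) & ~p1) | ~p3)
≡ (((p1 | p2) & (~p1 | ~p2)) | p1 | p3) & (((~(p1 | p2) | ~~(p1 & p2)) & ~p1) | ~p3)
≡ (((p1 | p2) & (~p1 | ~p2)) | p1 | p3) & ((((~p1 & ~p2) | ~~(p1 & p2)) & ~p1) | ~p3)
≡ (((p1 | p2) & (~p1 | ~p2)) | p1 | p3) & ((((~p1 & ~p2) | (p1 & p2)) & ~p1) | ~p3)
≡ (p1 | p2 | p1 | p3) & (~p1 | ~p2 | p1 | p3) & (~p1 | p1 | ~p3) & (~p1 | p2 | ~p3) & (~p2 | p1 | ~p3) & (~p2 | p2 | ~p3) & (~p1 | ~p3)
≡ (p1 | p2 | p3) & (~p2 | p1 | ~p3) & (~p1 | ~p3)

(p1 | p2 | p3) & (~p2 | p1 | ~p3) & (~p1 | ~p3)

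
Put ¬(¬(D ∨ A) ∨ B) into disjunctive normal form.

¬(¬(D ∨ A) ∨ B)
≡ ¬¬(D ∨ A) ∧ ¬B   (De Morgan)
≡ (D ∨ A) ∧ ¬B   (double negation)
≡ (D ∧ ¬B) ∨ (A ∧ ¬B)   (distribute ∧ over ∨)

(D ∧ ¬B) ∨ (A ∧ ¬B)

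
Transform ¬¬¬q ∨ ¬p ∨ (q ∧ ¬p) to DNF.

¬¬¬q ∨ ¬p ∨ (q ∧ ¬p)
⇔ ¬q ∨ ¬p ∨ (q ∧ ¬p)   — double negation
⇔ ¬q ∨ ¬p   — simplify

¬q ∨ ¬p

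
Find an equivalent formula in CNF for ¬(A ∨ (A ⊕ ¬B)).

¬(A ∨ (A ⊕ ¬B))
≡ ¬(A ∨ ((A ∨ ¬B) ∧ ¬(A ∧ ¬B)))   [expand ⊕]
≡ ¬A ∧ ¬((A ∨ ¬B) ∧ ¬(A ∧ ¬B))   [De Morgan]
≡ ¬A ∧ (¬(A ∨ ¬B) ∨ ¬¬(A ∧ ¬B))   [De Morgan]
≡ ¬A ∧ ((¬A ∧ ¬¬B) ∨ ¬¬(A ∧ ¬B))   [De Morgan]
≡ ¬A ∧ ((¬A ∧ B) ∨ ¬¬(A ∧ ¬B))   [double negation]
≡ ¬A ∧ ((¬A ∧ B) ∨ (A ∧ ¬B))   [double negation]
≡ ¬A ∧ (¬A ∨ A) ∧ (¬A ∨ ¬B) ∧ (B ∨ A) ∧ (B ∨ ¬B)   [distribute ∨ over ∧]
≡ ¬A ∧ (B ∨ A)   [simplify]

¬A ∧ (B ∨ A)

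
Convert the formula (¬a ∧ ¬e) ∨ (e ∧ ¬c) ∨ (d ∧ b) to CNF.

(¬a ∧ ¬e) ∨ (e ∧ ¬c) ∨ (d ∧ b)
≡ (¬a ∨ e ∨ d) ∧ (¬a ∨ e ∨ b) ∧ (¬a ∨ ¬c ∨ d) ∧ (¬a ∨ ¬c ∨ b) ∧ (¬e ∨ e ∨ d) ∧ (¬e ∨ e ∨ b) ∧ (¬e ∨ ¬c ∨ d) ∧ (¬e ∨ ¬c ∨ b)   [distribute ∨ over ∧]
≡ (¬a ∨ e ∨ d) ∧ (¬a ∨ e ∨ b) ∧ (¬a ∨ ¬c ∨ d) ∧ (¬a ∨ ¬c ∨ b) ∧ (¬e ∨ ¬c ∨ d) ∧ (¬e ∨ ¬c ∨ b)   [simplify]

(¬a ∨ e ∨ d) ∧ (¬a ∨ e ∨ b) ∧ (¬a ∨ ¬c ∨ d) ∧ (¬a ∨ ¬c ∨ b) ∧ (¬e ∨ ¬c ∨ d) ∧ (¬e ∨ ¬c ∨ b)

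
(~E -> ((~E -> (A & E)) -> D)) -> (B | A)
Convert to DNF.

(~E -> ((~E -> (A & E)) -> D)) -> (B | A)
≡ ~(~E -> ((~E -> (A & E)) -> D)) | B | A
≡ ~(~~E | ((~E -> (A & E)) -> D)) | B | A
≡ ~(~~E | ~(~E -> (A & E)) | D) | B | A
≡ ~(~~E | ~(~~E | (A & E)) | D) | B | A
≡ (~~~E & ~~(~~E | (A & E)) & ~D) | B | A
≡ (~E & ~~(~~E | (A & E)) & ~D) | B | A
≡ (~E & (~~E | (A & E)) & ~D) | B | A
≡ (~E & (E | (A & E)) & ~D) | B | A
≡ (~E & E & ~D) | (~E & A & E & ~D) | B | A
≡ B | A

B | A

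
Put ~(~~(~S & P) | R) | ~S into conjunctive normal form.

~(~~(~S & P) | R) | ~S
≡ (~~~(~S & P) & ~R) | ~S   [De Morgan]
≡ (~(~S & P) & ~R) | ~S   [double negation]
≡ ((~~S | ~P) & ~R) | ~S   [De Morgan]
≡ ((S | ~P) & ~R) | ~S   [double negation]
≡ (S | ~P | ~S) & (~R | ~S)   [distribute | over &]
≡ ~R | ~S   [simplify]

~R | ~S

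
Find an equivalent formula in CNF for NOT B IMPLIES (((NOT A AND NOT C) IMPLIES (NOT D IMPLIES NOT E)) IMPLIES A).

(B OR NOT C OR A) AND (B OR NOT D OR A) AND (B OR E OR A)

NOT B IMPLIES (((NOT A AND NOT C) IMPLIES (NOT D IMPLIES NOT E)) IMPLIES A)
≡ NOT NOT B OR (((NOT A AND NOT C) IMPLIES (NOT D IMPLIES NOT E)) IMPLIES A)   (eliminate IMPLIES)
≡ NOT NOT B OR NOT ((NOT A AND NOT C) IMPLIES (NOT D IMPLIES NOT E)) OR A   (eliminate IMPLIES)
≡ NOT NOT B OR NOT (NOT (NOT A AND NOT C) OR (NOT D IMPLIES NOT E)) OR A   (eliminate IMPLIES)
≡ NOT NOT B OR NOT (NOT (NOT A AND NOT C) OR NOT NOT D OR NOT E) OR A   (eliminate IMPLIES)
≡ B OR NOT (NOT (NOT A AND NOT C) OR NOT NOT D OR NOT E) OR A   (double negation)
≡ B OR (NOT NOT (NOT A AND NOT C) AND NOT NOT NOT D AND NOT NOT E) OR A   (De Morgan)
≡ B OR (NOT A AND NOT C AND NOT NOT NOT D AND NOT NOT E) OR A   (double negation)
≡ B OR (NOT A AND NOT C AND NOT D AND NOT NOT E) OR A   (double negation)
≡ B OR (NOT A AND NOT C AND NOT D AND E) OR A   (double negation)
≡ (B OR NOT A OR A) AND (B OR NOT C OR A) AND (B OR NOT D OR A) AND (B OR E OR A)   (distribute OR over AND)
≡ (B OR NOT C OR A) AND (B OR NOT D OR A) AND (B OR E OR A)   (simplify)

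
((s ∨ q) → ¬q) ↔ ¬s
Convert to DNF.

((s ∨ q) → ¬q) ↔ ¬s
⇔ (((s ∨ q) → ¬q) → ¬s) ∧ (¬s → ((s ∨ q) → ¬q))   (eliminate ↔)
⇔ (¬((s ∨ q) → ¬q) ∨ ¬s) ∧ (¬s → ((s ∨ q) → ¬q))   (eliminate →)
⇔ (¬(¬(s ∨ q) ∨ ¬q) ∨ ¬s) ∧ (¬s → ((s ∨ q) → ¬q))   (eliminate →)
⇔ (¬(¬(s ∨ q) ∨ ¬q) ∨ ¬s) ∧ (¬¬s ∨ ((s ∨ q) → ¬q))   (eliminate →)
⇔ (¬(¬(s ∨ q) ∨ ¬q) ∨ ¬s) ∧ (¬¬s ∨ ¬(s ∨ q) ∨ ¬q)   (eliminate →)
⇔ ((¬¬(s ∨ q) ∧ ¬¬q) ∨ ¬s) ∧ (¬¬s ∨ ¬(s ∨ q) ∨ ¬q)   (De Morgan)
⇔ (((s ∨ q) ∧ ¬¬q) ∨ ¬s) ∧ (¬¬s ∨ ¬(s ∨ q) ∨ ¬q)   (double negation)
⇔ (((s ∨ q) ∧ q) ∨ ¬s) ∧ (¬¬s ∨ ¬(s ∨ q) ∨ ¬q)   (double negation)
⇔ (((s ∨ q) ∧ q) ∨ ¬s) ∧ (s ∨ ¬(s ∨ q) ∨ ¬q)   (double negation)
⇔ (((s ∨ q) ∧ q) ∨ ¬s) ∧ (s ∨ (¬s ∧ ¬q) ∨ ¬q)   (De Morgan)
⇔ (s ∧ q ∧ s) ∨ (s ∧ q ∧ ¬s ∧ ¬q) ∨ (s ∧ q ∧ ¬q) ∨ (q ∧ q ∧ s) ∨ (q ∧ q ∧ ¬s ∧ ¬q) ∨ (q ∧ q ∧ ¬q) ∨ (¬s ∧ s) ∨ (¬s ∧ ¬s ∧ ¬q) ∨ (¬s ∧ ¬q)   (distribute ∧ over ∨)
⇔ (s ∧ q) ∨ (¬s ∧ ¬q)   (simplify)

(s ∧ q) ∨ (¬s ∧ ¬q)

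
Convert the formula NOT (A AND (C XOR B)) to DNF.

NOT A OR (NOT C AND NOT B) OR (B AND C)

NOT (A AND (C XOR B))
≡ NOT (A AND ((C AND NOT B) OR (NOT C AND B)))   (expand XOR)
≡ NOT A OR NOT ((C AND NOT B) OR (NOT C AND B))   (De Morgan)
≡ NOT A OR (NOT (C AND NOT B) AND NOT (NOT C AND B))   (De Morgan)
≡ NOT A OR ((NOT C OR NOT NOT B) AND NOT (NOT C AND B))   (De Morgan)
≡ NOT A OR ((NOT C OR B) AND NOT (NOT C AND B))   (double negation)
≡ NOT A OR ((NOT C OR B) AND (NOT NOT C OR NOT B))   (De Morgan)
≡ NOT A OR ((NOT C OR B) AND (C OR NOT B))   (double negation)
≡ NOT A OR (NOT C AND C) OR (NOT C AND NOT B) OR (B AND C) OR (B AND NOT B)   (distribute AND over OR)
≡ NOT A OR (NOT C AND NOT B) OR (B AND C)   (simplify)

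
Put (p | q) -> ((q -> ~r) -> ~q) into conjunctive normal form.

(p | q) -> ((q -> ~r) -> ~q)
≡ ~(p | q) | ((q -> ~r) -> ~q)   [eliminate ->]
≡ ~(p | q) | ~(q -> ~r) | ~q   [eliminate ->]
≡ ~(p | q) | ~(~q | ~r) | ~q   [eliminate ->]
≡ (~p & ~q) | ~(~q | ~r) | ~q   [De Morgan]
≡ (~p & ~q) | (~~q & ~~r) | ~q   [De Morgan]
≡ (~p & ~q) | (q & ~~r) | ~q   [double negation]
≡ (~p & ~q) | (q & r) | ~q   [double negation]
≡ (~p | q | ~q) & (~p | r | ~q) & (~q | q | ~q) & (~q | r | ~q)   [distribute | over &]
≡ ~q | r   [simplify]

~q | r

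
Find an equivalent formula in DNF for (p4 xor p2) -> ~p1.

(p4 xor p2) -> ~p1
≡ ~(p4 xor p2) | ~p1   [eliminate ->]
≡ ~((p4 & ~p2) | (~p4 & p2)) | ~p1   [expand xor]
≡ (~(p4 & ~p2) & ~(~p4 & p2)) | ~p1   [De Morgan]
≡ ((~p4 | ~~p2) & ~(~p4 & p2)) | ~p1   [De Morgan]
≡ ((~p4 | p2) & ~(~p4 & p2)) | ~p1   [double negation]
≡ ((~p4 | p2) & (~~p4 | ~p2)) | ~p1   [De Morgan]
≡ ((~p4 | p2) & (p4 | ~p2)) | ~p1   [double negation]
≡ (~p4 & p4) | (~p4 & ~p2) | (p2 & p4) | (p2 & ~p2) | ~p1   [distribute & over |]
≡ (~p4 & ~p2) | (p2 & p4) | ~p1   [simplify]

(~p4 & ~p2) | (p2 & p4) | ~p1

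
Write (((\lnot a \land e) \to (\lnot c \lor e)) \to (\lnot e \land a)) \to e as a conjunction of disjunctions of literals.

e \lor \lnot a

(((\lnot a \land e) \to (\lnot c \lor e)) \to (\lnot e \land a)) \to e
= \lnot (((\lnot a \land e) \to (\lnot c \lor e)) \to (\lnot e \land a)) \lor e   [eliminate \to]
= \lnot (\lnot ((\lnot a \land e) \to (\lnot c \lor e)) \lor (\lnot e \land a)) \lor e   [eliminate \to]
= \lnot (\lnot (\lnot (\lnot a \land e) \lor \lnot c \lor e) \lor (\lnot e \land a)) \lor e   [eliminate \to]
= (\lnot \lnot (\lnot (\lnot a \land e) \lor \lnot c \lor e) \land \lnot (\lnot e \land a)) \lor e   [De Morgan]
= ((\lnot (\lnot a \land e) \lor \lnot c \lor e) \land \lnot (\lnot e \land a)) \lor e   [double negation]
= ((\lnot \lnot a \lor \lnot e \lor \lnot c \lor e) \land \lnot (\lnot e \land a)) \lor e   [De Morgan]
= ((a \lor \lnot e \lor \lnot c \lor e) \land \lnot (\lnot e \land a)) \lor e   [double negation]
= ((a \lor \lnot e \lor \lnot c \lor e) \land (\lnot \lnot e \lor \lnot a)) \lor e   [De Morgan]
= ((a \lor \lnot e \lor \lnot c \lor e) \land (e \lor \lnot a)) \lor e   [double negation]
= (a \lor \lnot e \lor \lnot c \lor e \lor e) \land (e \lor \lnot a \lor e)   [distribute \lor over \land]
= e \lor \lnot a   [simplify]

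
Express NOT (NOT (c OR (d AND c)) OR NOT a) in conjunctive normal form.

c AND a

NOT (NOT (c OR (d AND c)) OR NOT a)
≡ NOT NOT (c OR (d AND c)) AND NOT NOT a   — De Morgan
≡ (c OR (d AND c)) AND NOT NOT a   — double negation
≡ (c OR (d AND c)) AND a   — double negation
≡ (c OR d) AND (c OR c) AND a   — distribute OR over AND
≡ c AND a   — simplify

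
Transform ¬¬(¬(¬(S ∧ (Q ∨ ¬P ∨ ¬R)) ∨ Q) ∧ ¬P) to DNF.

¬¬(¬(¬(S ∧ (Q ∨ ¬P ∨ ¬R)) ∨ Q) ∧ ¬P)
⇔ ¬(¬(S ∧ (Q ∨ ¬P ∨ ¬R)) ∨ Q) ∧ ¬P   (double negation)
⇔ ¬¬(S ∧ (Q ∨ ¬P ∨ ¬R)) ∧ ¬Q ∧ ¬P   (De Morgan)
⇔ S ∧ (Q ∨ ¬P ∨ ¬R) ∧ ¬Q ∧ ¬P   (double negation)
⇔ (S ∧ Q ∧ ¬Q ∧ ¬P) ∨ (S ∧ ¬P ∧ ¬Q ∧ ¬P) ∨ (S ∧ ¬R ∧ ¬Q ∧ ¬P)   (distribute ∧ over ∨)
⇔ S ∧ ¬P ∧ ¬Q   (simplify)

S ∧ ¬P ∧ ¬Q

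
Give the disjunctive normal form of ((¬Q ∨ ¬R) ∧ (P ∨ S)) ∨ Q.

(¬Q ∧ P) ∨ (¬Q ∧ S) ∨ (¬R ∧ P) ∨ (¬R ∧ S) ∨ Q

((¬Q ∨ ¬R) ∧ (P ∨ S)) ∨ Q
≡ (¬Q ∧ P) ∨ (¬Q ∧ S) ∨ (¬R ∧ P) ∨ (¬R ∧ S) ∨ Q   — distribute ∧ over ∨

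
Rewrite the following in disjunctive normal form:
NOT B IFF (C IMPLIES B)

NOT B IFF (C IMPLIES B)
= (NOT B IMPLIES (C IMPLIES B)) AND ((C IMPLIES B) IMPLIES NOT B)   [eliminate IFF]
= (NOT NOT B OR (C IMPLIES B)) AND ((C IMPLIES B) IMPLIES NOT B)   [eliminate IMPLIES]
= (NOT NOT B OR NOT C OR B) AND ((C IMPLIES B) IMPLIES NOT B)   [eliminate IMPLIES]
= (NOT NOT B OR NOT C OR B) AND (NOT (C IMPLIES B) OR NOT B)   [eliminate IMPLIES]
= (NOT NOT B OR NOT C OR B) AND (NOT (NOT C OR B) OR NOT B)   [eliminate IMPLIES]
= (B OR NOT C OR B) AND (NOT (NOT C OR B) OR NOT B)   [double negation]
= (B OR NOT C OR B) AND ((NOT NOT C AND NOT B) OR NOT B)   [De Morgan]
= (B OR NOT C OR B) AND ((C AND NOT B) OR NOT B)   [double negation]
= (B AND C AND NOT B) OR (B AND NOT B) OR (NOT C AND C AND NOT B) OR (NOT C AND NOT B) OR (B AND C AND NOT B) OR (B AND NOT B)   [distribute AND over OR]
= NOT C AND NOT B   [simplify]

NOT C AND NOT B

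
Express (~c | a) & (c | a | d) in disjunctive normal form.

(~c | a) & (c | a | d)
= (~c & c) | (~c & a) | (~c & d) | (a & c) | (a & a) | (a & d)   — distribute & over |
= (~c & d) | a   — simplify

(~c & d) | a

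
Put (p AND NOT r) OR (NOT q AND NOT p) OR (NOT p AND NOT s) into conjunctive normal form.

(p OR NOT q OR NOT s) AND (NOT r OR NOT q OR NOT s) AND (NOT r OR NOT p)

(p AND NOT r) OR (NOT q AND NOT p) OR (NOT p AND NOT s)
≡ (p OR NOT q OR NOT p) AND (p OR NOT q OR NOT s) AND (p OR NOT p OR NOT p) AND (p OR NOT p OR NOT s) AND (NOT r OR NOT q OR NOT p) AND (NOT r OR NOT q OR NOT s) AND (NOT r OR NOT p OR NOT p) AND (NOT r OR NOT p OR NOT s)   — distribute OR over AND
≡ (p OR NOT q OR NOT s) AND (NOT r OR NOT q OR NOT s) AND (NOT r OR NOT p)   — simplify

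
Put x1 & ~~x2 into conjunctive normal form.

x1 & ~~x2
⇔ x1 & x2   [double negation]

x1 & x2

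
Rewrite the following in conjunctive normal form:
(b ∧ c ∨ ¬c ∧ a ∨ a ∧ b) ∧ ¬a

(b ∧ c ∨ ¬c ∧ a ∨ a ∧ b) ∧ ¬a
≡ (b ∨ ¬c ∨ a) ∧ (b ∨ ¬c ∨ b) ∧ (b ∨ a ∨ a) ∧ (b ∨ a ∨ b) ∧ (c ∨ ¬c ∨ a) ∧ (c ∨ ¬c ∨ b) ∧ (c ∨ a ∨ a) ∧ (c ∨ a ∨ b) ∧ ¬a
≡ (b ∨ ¬c) ∧ (b ∨ a) ∧ (c ∨ a) ∧ ¬a

(b ∨ ¬c) ∧ (b ∨ a) ∧ (c ∨ a) ∧ ¬a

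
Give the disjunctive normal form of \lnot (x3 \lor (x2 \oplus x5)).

\lnot (x3 \lor (x2 \oplus x5))
⇔ \lnot (x3 \lor x2 \land \lnot x5 \lor \lnot x2 \land x5)   [expand \oplus]
⇔ \lnot x3 \land \lnot (x2 \land \lnot x5) \land \lnot (\lnot x2 \land x5)   [De Morgan]
⇔ \lnot x3 \land (\lnot x2 \lor \lnot \lnot x5) \land \lnot (\lnot x2 \land x5)   [De Morgan]
⇔ \lnot x3 \land (\lnot x2 \lor x5) \land \lnot (\lnot x2 \land x5)   [double negation]
⇔ \lnot x3 \land (\lnot x2 \lor x5) \land (\lnot \lnot x2 \lor \lnot x5)   [De Morgan]
⇔ \lnot x3 \land (\lnot x2 \lor x5) \land (x2 \lor \lnot x5)   [double negation]
⇔ \lnot x3 \land \lnot x2 \land x2 \lor \lnot x3 \land \lnot x2 \land \lnot x5 \lor \lnot x3 \land x5 \land x2 \lor \lnot x3 \land x5 \land \lnot x5   [distribute \land over \lor]
⇔ \lnot x3 \land \lnot x2 \land \lnot x5 \lor \lnot x3 \land x5 \land x2   [simplify]

\lnot x3 \land \lnot x2 \land \lnot x5 \lor \lnot x3 \land x5 \land x2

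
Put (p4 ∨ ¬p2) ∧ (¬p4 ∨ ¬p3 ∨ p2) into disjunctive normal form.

(p4 ∨ ¬p2) ∧ (¬p4 ∨ ¬p3 ∨ p2)
≡ (p4 ∧ ¬p4) ∨ (p4 ∧ ¬p3) ∨ (p4 ∧ p2) ∨ (¬p2 ∧ ¬p4) ∨ (¬p2 ∧ ¬p3) ∨ (¬p2 ∧ p2)   [distribute ∧ over ∨]
≡ (p4 ∧ ¬p3) ∨ (p4 ∧ p2) ∨ (¬p2 ∧ ¬p4) ∨ (¬p2 ∧ ¬p3)   [simplify]

(p4 ∧ ¬p3) ∨ (p4 ∧ p2) ∨ (¬p2 ∧ ¬p4) ∨ (¬p2 ∧ ¬p3)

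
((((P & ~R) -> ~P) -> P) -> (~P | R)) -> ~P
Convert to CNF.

~R | ~P

((((P & ~R) -> ~P) -> P) -> (~P | R)) -> ~P
≡ ~((((P & ~R) -> ~P) -> P) -> (~P | R)) | ~P
≡ ~(~(((P & ~R) -> ~P) -> P) | ~P | R) | ~P
≡ ~(~(~((P & ~R) -> ~P) | P) | ~P | R) | ~P
≡ ~(~(~(~(P & ~R) | ~P) | P) | ~P | R) | ~P
≡ (~~(~(~(P & ~R) | ~P) | P) & ~~P & ~R) | ~P
≡ ((~(~(P & ~R) | ~P) | P) & ~~P & ~R) | ~P
≡ (((~~(P & ~R) & ~~P) | P) & ~~P & ~R) | ~P
≡ (((P & ~R & ~~P) | P) & ~~P & ~R) | ~P
≡ (((P & ~R & P) | P) & ~~P & ~R) | ~P
≡ (((P & ~R & P) | P) & P & ~R) | ~P
≡ (P | P | ~P) & (~R | P | ~P) & (P | P | ~P) & (P | ~P) & (~R | ~P)
≡ ~R | ~P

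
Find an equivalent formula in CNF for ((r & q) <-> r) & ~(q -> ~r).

q & r

((r & q) <-> r) & ~(q -> ~r)
≡ ((r & q) -> r) & (r -> (r & q)) & ~(q -> ~r)   [eliminate <->]
≡ (~(r & q) | r) & (r -> (r & q)) & ~(q -> ~r)   [eliminate ->]
≡ (~(r & q) | r) & (~r | (r & q)) & ~(q -> ~r)   [eliminate ->]
≡ (~(r & q) | r) & (~r | (r & q)) & ~(~q | ~r)   [eliminate ->]
≡ (~r | ~q | r) & (~r | (r & q)) & ~(~q | ~r)   [De Morgan]
≡ (~r | ~q | r) & (~r | (r & q)) & ~~q & ~~r   [De Morgan]
≡ (~r | ~q | r) & (~r | (r & q)) & q & ~~r   [double negation]
≡ (~r | ~q | r) & (~r | (r & q)) & q & r   [double negation]
≡ (~r | ~q | r) & (~r | r) & (~r | q) & q & r   [distribute | over &]
≡ q & r   [simplify]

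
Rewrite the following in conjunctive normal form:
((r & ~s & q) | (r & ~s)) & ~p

((r & ~s & q) | (r & ~s)) & ~p
≡ (r | r) & (r | ~s) & (~s | r) & (~s | ~s) & (q | r) & (q | ~s) & ~p   — distribute | over &
≡ r & ~s & ~p   — simplify

r & ~s & ~p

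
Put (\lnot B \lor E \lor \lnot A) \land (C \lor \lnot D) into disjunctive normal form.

\lnot B \land C \lor \lnot B \land \lnot D \lor E \land C \lor E \land \lnot D \lor \lnot A \land C \lor \lnot A \land \lnot D

(\lnot B \lor E \lor \lnot A) \land (C \lor \lnot D)
⇔ \lnot B \land C \lor \lnot B \land \lnot D \lor E \land C \lor E \land \lnot D \lor \lnot A \land C \lor \lnot A \land \lnot D   [distribute \land over \lor]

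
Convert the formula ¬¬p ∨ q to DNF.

¬¬p ∨ q
≡ p ∨ q   (double negation)

p ∨ q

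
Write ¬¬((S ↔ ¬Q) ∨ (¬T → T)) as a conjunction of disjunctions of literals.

(¬S ∨ ¬Q ∨ T) ∧ (Q ∨ S ∨ T)

¬¬((S ↔ ¬Q) ∨ (¬T → T))
≡ ¬¬(((S → ¬Q) ∧ (¬Q → S)) ∨ (¬T → T))
≡ ¬¬(((¬S ∨ ¬Q) ∧ (¬Q → S)) ∨ (¬T → T))
≡ ¬¬(((¬S ∨ ¬Q) ∧ (¬¬Q ∨ S)) ∨ (¬T → T))
≡ ¬¬(((¬S ∨ ¬Q) ∧ (¬¬Q ∨ S)) ∨ ¬¬T ∨ T)
≡ ((¬S ∨ ¬Q) ∧ (¬¬Q ∨ S)) ∨ ¬¬T ∨ T
≡ ((¬S ∨ ¬Q) ∧ (Q ∨ S)) ∨ ¬¬T ∨ T
≡ ((¬S ∨ ¬Q) ∧ (Q ∨ S)) ∨ T ∨ T
≡ (¬S ∨ ¬Q ∨ T ∨ T) ∧ (Q ∨ S ∨ T ∨ T)
≡ (¬S ∨ ¬Q ∨ T) ∧ (Q ∨ S ∨ T)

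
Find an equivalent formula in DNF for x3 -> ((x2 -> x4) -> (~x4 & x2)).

x3 -> ((x2 -> x4) -> (~x4 & x2))
= ~x3 | ((x2 -> x4) -> (~x4 & x2))   [eliminate ->]
= ~x3 | ~(x2 -> x4) | (~x4 & x2)   [eliminate ->]
= ~x3 | ~(~x2 | x4) | (~x4 & x2)   [eliminate ->]
= ~x3 | (~~x2 & ~x4) | (~x4 & x2)   [De Morgan]
= ~x3 | (x2 & ~x4) | (~x4 & x2)   [double negation]
= ~x3 | (x2 & ~x4)   [simplify]

~x3 | (x2 & ~x4)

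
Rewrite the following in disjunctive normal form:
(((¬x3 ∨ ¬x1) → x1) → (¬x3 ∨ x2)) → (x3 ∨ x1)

(((¬x3 ∨ ¬x1) → x1) → (¬x3 ∨ x2)) → (x3 ∨ x1)
= ¬(((¬x3 ∨ ¬x1) → x1) → (¬x3 ∨ x2)) ∨ x3 ∨ x1   — eliminate →
= ¬(¬((¬x3 ∨ ¬x1) → x1) ∨ ¬x3 ∨ x2) ∨ x3 ∨ x1   — eliminate →
= ¬(¬(¬(¬x3 ∨ ¬x1) ∨ x1) ∨ ¬x3 ∨ x2) ∨ x3 ∨ x1   — eliminate →
= (¬¬(¬(¬x3 ∨ ¬x1) ∨ x1) ∧ ¬¬x3 ∧ ¬x2) ∨ x3 ∨ x1   — De Morgan
= ((¬(¬x3 ∨ ¬x1) ∨ x1) ∧ ¬¬x3 ∧ ¬x2) ∨ x3 ∨ x1   — double negation
= (((¬¬x3 ∧ ¬¬x1) ∨ x1) ∧ ¬¬x3 ∧ ¬x2) ∨ x3 ∨ x1   — De Morgan
= (((x3 ∧ ¬¬x1) ∨ x1) ∧ ¬¬x3 ∧ ¬x2) ∨ x3 ∨ x1   — double negation
= (((x3 ∧ x1) ∨ x1) ∧ ¬¬x3 ∧ ¬x2) ∨ x3 ∨ x1   — double negation
= (((x3 ∧ x1) ∨ x1) ∧ x3 ∧ ¬x2) ∨ x3 ∨ x1   — double negation
= (x3 ∧ x1 ∧ x3 ∧ ¬x2) ∨ (x1 ∧ x3 ∧ ¬x2) ∨ x3 ∨ x1   — distribute ∧ over ∨
= x3 ∨ x1   — simplify

x3 ∨ x1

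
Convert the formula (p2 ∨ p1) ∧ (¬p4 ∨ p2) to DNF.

p2 ∨ p1 ∧ ¬p4

(p2 ∨ p1) ∧ (¬p4 ∨ p2)
≡ p2 ∧ ¬p4 ∨ p2 ∧ p2 ∨ p1 ∧ ¬p4 ∨ p1 ∧ p2   — distribute ∧ over ∨
≡ p2 ∨ p1 ∧ ¬p4   — simplify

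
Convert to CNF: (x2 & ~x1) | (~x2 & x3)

(x2 | x3) & (~x1 | ~x2) & (~x1 | x3)

(x2 & ~x1) | (~x2 & x3)
≡ (x2 | ~x2) & (x2 | x3) & (~x1 | ~x2) & (~x1 | x3)   (distribute | over &)
≡ (x2 | x3) & (~x1 | ~x2) & (~x1 | x3)   (simplify)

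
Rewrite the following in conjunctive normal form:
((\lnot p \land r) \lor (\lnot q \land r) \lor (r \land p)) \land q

r \land q

((\lnot p \land r) \lor (\lnot q \land r) \lor (r \land p)) \land q
≡ (\lnot p \lor \lnot q \lor r) \land (\lnot p \lor \lnot q \lor p) \land (\lnot p \lor r \lor r) \land (\lnot p \lor r \lor p) \land (r \lor \lnot q \lor r) \land (r \lor \lnot q \lor p) \land (r \lor r \lor r) \land (r \lor r \lor p) \land q   [distribute \lor over \land]
≡ r \land q   [simplify]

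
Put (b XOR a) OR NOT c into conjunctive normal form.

(b XOR a) OR NOT c
≡ ((b OR a) AND NOT (b AND a)) OR NOT c   — expand XOR
≡ ((b OR a) AND (NOT b OR NOT a)) OR NOT c   — De Morgan
≡ (b OR a OR NOT c) AND (NOT b OR NOT a OR NOT c)   — distribute OR over AND

(b OR a OR NOT c) AND (NOT b OR NOT a OR NOT c)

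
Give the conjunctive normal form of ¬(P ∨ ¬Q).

¬(P ∨ ¬Q)
= ¬P ∧ ¬¬Q   [De Morgan]
= ¬P ∧ Q   [double negation]

¬P ∧ Q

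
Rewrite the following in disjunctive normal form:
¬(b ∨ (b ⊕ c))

¬b ∧ ¬c

¬(b ∨ (b ⊕ c))
= ¬(b ∨ (b ∧ ¬c) ∨ (¬b ∧ c))   [expand ⊕]
= ¬b ∧ ¬(b ∧ ¬c) ∧ ¬(¬b ∧ c)   [De Morgan]
= ¬b ∧ (¬b ∨ ¬¬c) ∧ ¬(¬b ∧ c)   [De Morgan]
= ¬b ∧ (¬b ∨ c) ∧ ¬(¬b ∧ c)   [double negation]
= ¬b ∧ (¬b ∨ c) ∧ (¬¬b ∨ ¬c)   [De Morgan]
= ¬b ∧ (¬b ∨ c) ∧ (b ∨ ¬c)   [double negation]
= (¬b ∧ ¬b ∧ b) ∨ (¬b ∧ ¬b ∧ ¬c) ∨ (¬b ∧ c ∧ b) ∨ (¬b ∧ c ∧ ¬c)   [distribute ∧ over ∨]
= ¬b ∧ ¬c   [simplify]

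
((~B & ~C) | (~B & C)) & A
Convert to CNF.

((~B & ~C) | (~B & C)) & A
= (~B | ~B) & (~B | C) & (~C | ~B) & (~C | C) & A   (distribute | over &)
= ~B & A   (simplify)

~B & A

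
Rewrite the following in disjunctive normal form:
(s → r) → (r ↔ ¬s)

s ∧ ¬r ∨ ¬s ∧ r

(s → r) → (r ↔ ¬s)
≡ ¬(s → r) ∨ (r ↔ ¬s)   — eliminate →
≡ ¬(¬s ∨ r) ∨ (r ↔ ¬s)   — eliminate →
≡ ¬(¬s ∨ r) ∨ (r → ¬s) ∧ (¬s → r)   — eliminate ↔
≡ ¬(¬s ∨ r) ∨ (¬r ∨ ¬s) ∧ (¬s → r)   — eliminate →
≡ ¬(¬s ∨ r) ∨ (¬r ∨ ¬s) ∧ (¬¬s ∨ r)   — eliminate →
≡ ¬¬s ∧ ¬r ∨ (¬r ∨ ¬s) ∧ (¬¬s ∨ r)   — De Morgan
≡ s ∧ ¬r ∨ (¬r ∨ ¬s) ∧ (¬¬s ∨ r)   — double negation
≡ s ∧ ¬r ∨ (¬r ∨ ¬s) ∧ (s ∨ r)   — double negation
≡ s ∧ ¬r ∨ ¬r ∧ s ∨ ¬r ∧ r ∨ ¬s ∧ s ∨ ¬s ∧ r   — distribute ∧ over ∨
≡ s ∧ ¬r ∨ ¬s ∧ r   — simplify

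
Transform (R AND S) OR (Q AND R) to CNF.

(R AND S) OR (Q AND R)
≡ (R OR Q) AND (R OR R) AND (S OR Q) AND (S OR R)   [distribute OR over AND]
≡ R AND (S OR Q)   [simplify]

R AND (S OR Q)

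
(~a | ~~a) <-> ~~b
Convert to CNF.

(a | b) & (~a | b)

(~a | ~~a) <-> ~~b
≡ ((~a | ~~a) -> ~~b) & (~~b -> (~a | ~~a))   — eliminate <->
≡ (~(~a | ~~a) | ~~b) & (~~b -> (~a | ~~a))   — eliminate ->
≡ (~(~a | ~~a) | ~~b) & (~~~b | ~a | ~~a)   — eliminate ->
≡ ((~~a & ~~~a) | ~~b) & (~~~b | ~a | ~~a)   — De Morgan
≡ ((a & ~~~a) | ~~b) & (~~~b | ~a | ~~a)   — double negation
≡ ((a & ~a) | ~~b) & (~~~b | ~a | ~~a)   — double negation
≡ ((a & ~a) | b) & (~~~b | ~a | ~~a)   — double negation
≡ ((a & ~a) | b) & (~b | ~a | ~~a)   — double negation
≡ ((a & ~a) | b) & (~b | ~a | a)   — double negation
≡ (a | b) & (~a | b) & (~b | ~a | a)   — distribute | over &
≡ (a | b) & (~a | b)   — simplify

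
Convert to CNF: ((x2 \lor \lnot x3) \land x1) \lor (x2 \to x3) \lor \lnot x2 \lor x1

((x2 \lor \lnot x3) \land x1) \lor (x2 \to x3) \lor \lnot x2 \lor x1
≡ ((x2 \lor \lnot x3) \land x1) \lor \lnot x2 \lor x3 \lor \lnot x2 \lor x1
≡ (x2 \lor \lnot x3 \lor \lnot x2 \lor x3 \lor \lnot x2 \lor x1) \land (x1 \lor \lnot x2 \lor x3 \lor \lnot x2 \lor x1)
≡ x1 \lor \lnot x2 \lor x3

x1 \lor \lnot x2 \lor x3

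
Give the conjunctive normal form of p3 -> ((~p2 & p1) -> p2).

~p3 | p2 | ~p1

p3 -> ((~p2 & p1) -> p2)
≡ ~p3 | ((~p2 & p1) -> p2)   [eliminate ->]
≡ ~p3 | ~(~p2 & p1) | p2   [eliminate ->]
≡ ~p3 | ~~p2 | ~p1 | p2   [De Morgan]
≡ ~p3 | p2 | ~p1 | p2   [double negation]
≡ ~p3 | p2 | ~p1   [simplify]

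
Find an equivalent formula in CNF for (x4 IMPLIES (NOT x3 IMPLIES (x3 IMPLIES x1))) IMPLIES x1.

(x4 OR x1) AND (NOT x3 OR x1) AND (x3 OR x1)

(x4 IMPLIES (NOT x3 IMPLIES (x3 IMPLIES x1))) IMPLIES x1
≡ NOT (x4 IMPLIES (NOT x3 IMPLIES (x3 IMPLIES x1))) OR x1   [eliminate IMPLIES]
≡ NOT (NOT x4 OR (NOT x3 IMPLIES (x3 IMPLIES x1))) OR x1   [eliminate IMPLIES]
≡ NOT (NOT x4 OR NOT NOT x3 OR (x3 IMPLIES x1)) OR x1   [eliminate IMPLIES]
≡ NOT (NOT x4 OR NOT NOT x3 OR NOT x3 OR x1) OR x1   [eliminate IMPLIES]
≡ (NOT NOT x4 AND NOT NOT NOT x3 AND NOT NOT x3 AND NOT x1) OR x1   [De Morgan]
≡ (x4 AND NOT NOT NOT x3 AND NOT NOT x3 AND NOT x1) OR x1   [double negation]
≡ (x4 AND NOT x3 AND NOT NOT x3 AND NOT x1) OR x1   [double negation]
≡ (x4 AND NOT x3 AND x3 AND NOT x1) OR x1   [double negation]
≡ (x4 OR x1) AND (NOT x3 OR x1) AND (x3 OR x1) AND (NOT x1 OR x1)   [distribute OR over AND]
≡ (x4 OR x1) AND (NOT x3 OR x1) AND (x3 OR x1)   [simplify]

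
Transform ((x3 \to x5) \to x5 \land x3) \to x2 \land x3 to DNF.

((x3 \to x5) \to x5 \land x3) \to x2 \land x3
⇔ \lnot ((x3 \to x5) \to x5 \land x3) \lor x2 \land x3   [eliminate \to]
⇔ \lnot (\lnot (x3 \to x5) \lor x5 \land x3) \lor x2 \land x3   [eliminate \to]
⇔ \lnot (\lnot (\lnot x3 \lor x5) \lor x5 \land x3) \lor x2 \land x3   [eliminate \to]
⇔ \lnot \lnot (\lnot x3 \lor x5) \land \lnot (x5 \land x3) \lor x2 \land x3   [De Morgan]
⇔ (\lnot x3 \lor x5) \land \lnot (x5 \land x3) \lor x2 \land x3   [double negation]
⇔ (\lnot x3 \lor x5) \land (\lnot x5 \lor \lnot x3) \lor x2 \land x3   [De Morgan]
⇔ \lnot x3 \land \lnot x5 \lor \lnot x3 \land \lnot x3 \lor x5 \land \lnot x5 \lor x5 \land \lnot x3 \lor x2 \land x3   [distribute \land over \lor]
⇔ \lnot x3 \lor x2 \land x3   [simplify]

\lnot x3 \lor x2 \land x3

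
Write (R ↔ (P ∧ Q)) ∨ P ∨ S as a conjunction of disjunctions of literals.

(R ↔ (P ∧ Q)) ∨ P ∨ S
⇔ ((R → (P ∧ Q)) ∧ ((P ∧ Q) → R)) ∨ P ∨ S   [eliminate ↔]
⇔ ((¬R ∨ (P ∧ Q)) ∧ ((P ∧ Q) → R)) ∨ P ∨ S   [eliminate →]
⇔ ((¬R ∨ (P ∧ Q)) ∧ (¬(P ∧ Q) ∨ R)) ∨ P ∨ S   [eliminate →]
⇔ ((¬R ∨ (P ∧ Q)) ∧ (¬P ∨ ¬Q ∨ R)) ∨ P ∨ S   [De Morgan]
⇔ (¬R ∨ P ∨ P ∨ S) ∧ (¬R ∨ Q ∨ P ∨ S) ∧ (¬P ∨ ¬Q ∨ R ∨ P ∨ S)   [distribute ∨ over ∧]
⇔ ¬R ∨ P ∨ S   [simplify]

¬R ∨ P ∨ S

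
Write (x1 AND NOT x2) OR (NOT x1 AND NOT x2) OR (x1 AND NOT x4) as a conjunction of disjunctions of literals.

(x1 AND NOT x2) OR (NOT x1 AND NOT x2) OR (x1 AND NOT x4)
≡ (x1 OR NOT x1 OR x1) AND (x1 OR NOT x1 OR NOT x4) AND (x1 OR NOT x2 OR x1) AND (x1 OR NOT x2 OR NOT x4) AND (NOT x2 OR NOT x1 OR x1) AND (NOT x2 OR NOT x1 OR NOT x4) AND (NOT x2 OR NOT x2 OR x1) AND (NOT x2 OR NOT x2 OR NOT x4)
≡ (x1 OR NOT x2) AND (NOT x2 OR NOT x4)

(x1 OR NOT x2) AND (NOT x2 OR NOT x4)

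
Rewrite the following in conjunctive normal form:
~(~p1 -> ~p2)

~(~p1 -> ~p2)
⇔ ~(~~p1 | ~p2)   [eliminate ->]
⇔ ~~~p1 & ~~p2   [De Morgan]
⇔ ~p1 & ~~p2   [double negation]
⇔ ~p1 & p2   [double negation]

~p1 & p2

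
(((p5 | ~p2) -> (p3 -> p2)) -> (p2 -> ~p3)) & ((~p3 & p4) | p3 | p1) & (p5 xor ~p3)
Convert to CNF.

(~p2 | ~p3) & (p4 | p3 | p1) & (p5 | ~p3) & (~p5 | p3)

(((p5 | ~p2) -> (p3 -> p2)) -> (p2 -> ~p3)) & ((~p3 & p4) | p3 | p1) & (p5 xor ~p3)
≡ (~((p5 | ~p2) -> (p3 -> p2)) | (p2 -> ~p3)) & ((~p3 & p4) | p3 | p1) & (p5 xor ~p3)   — eliminate ->
≡ (~(~(p5 | ~p2) | (p3 -> p2)) | (p2 -> ~p3)) & ((~p3 & p4) | p3 | p1) & (p5 xor ~p3)   — eliminate ->
≡ (~(~(p5 | ~p2) | ~p3 | p2) | (p2 -> ~p3)) & ((~p3 & p4) | p3 | p1) & (p5 xor ~p3)   — eliminate ->
≡ (~(~(p5 | ~p2) | ~p3 | p2) | ~p2 | ~p3) & ((~p3 & p4) | p3 | p1) & (p5 xor ~p3)   — eliminate ->
≡ (~(~(p5 | ~p2) | ~p3 | p2) | ~p2 | ~p3) & ((~p3 & p4) | p3 | p1) & (p5 | ~p3) & ~(p5 & ~p3)   — expand xor
≡ ((~~(p5 | ~p2) & ~~p3 & ~p2) | ~p2 | ~p3) & ((~p3 & p4) | p3 | p1) & (p5 | ~p3) & ~(p5 & ~p3)   — De Morgan
≡ (((p5 | ~p2) & ~~p3 & ~p2) | ~p2 | ~p3) & ((~p3 & p4) | p3 | p1) & (p5 | ~p3) & ~(p5 & ~p3)   — double negation
≡ (((p5 | ~p2) & p3 & ~p2) | ~p2 | ~p3) & ((~p3 & p4) | p3 | p1) & (p5 | ~p3) & ~(p5 & ~p3)   — double negation
≡ (((p5 | ~p2) & p3 & ~p2) | ~p2 | ~p3) & ((~p3 & p4) | p3 | p1) & (p5 | ~p3) & (~p5 | ~~p3)   — De Morgan
≡ (((p5 | ~p2) & p3 & ~p2) | ~p2 | ~p3) & ((~p3 & p4) | p3 | p1) & (p5 | ~p3) & (~p5 | p3)   — double negation
≡ (p5 | ~p2 | ~p2 | ~p3) & (p3 | ~p2 | ~p3) & (~p2 | ~p2 | ~p3) & (~p3 | p3 | p1) & (p4 | p3 | p1) & (p5 | ~p3) & (~p5 | p3)   — distribute | over &
≡ (~p2 | ~p3) & (p4 | p3 | p1) & (p5 | ~p3) & (~p5 | p3)   — simplify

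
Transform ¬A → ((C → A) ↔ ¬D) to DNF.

¬A → ((C → A) ↔ ¬D)
≡ ¬¬A ∨ ((C → A) ↔ ¬D)
≡ ¬¬A ∨ (((C → A) → ¬D) ∧ (¬D → (C → A)))
≡ ¬¬A ∨ ((¬(C → A) ∨ ¬D) ∧ (¬D → (C → A)))
≡ ¬¬A ∨ ((¬(¬C ∨ A) ∨ ¬D) ∧ (¬D → (C → A)))
≡ ¬¬A ∨ ((¬(¬C ∨ A) ∨ ¬D) ∧ (¬¬D ∨ (C → A)))
≡ ¬¬A ∨ ((¬(¬C ∨ A) ∨ ¬D) ∧ (¬¬D ∨ ¬C ∨ A))
≡ A ∨ ((¬(¬C ∨ A) ∨ ¬D) ∧ (¬¬D ∨ ¬C ∨ A))
≡ A ∨ (((¬¬C ∧ ¬A) ∨ ¬D) ∧ (¬¬D ∨ ¬C ∨ A))
≡ A ∨ (((C ∧ ¬A) ∨ ¬D) ∧ (¬¬D ∨ ¬C ∨ A))
≡ A ∨ (((C ∧ ¬A) ∨ ¬D) ∧ (D ∨ ¬C ∨ A))
≡ A ∨ (C ∧ ¬A ∧ D) ∨ (C ∧ ¬A ∧ ¬C) ∨ (C ∧ ¬A ∧ A) ∨ (¬D ∧ D) ∨ (¬D ∧ ¬C) ∨ (¬D ∧ A)
≡ A ∨ (C ∧ ¬A ∧ D) ∨ (¬D ∧ ¬C)

A ∨ (C ∧ ¬A ∧ D) ∨ (¬D ∧ ¬C)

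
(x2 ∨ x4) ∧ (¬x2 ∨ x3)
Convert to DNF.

(x2 ∨ x4) ∧ (¬x2 ∨ x3)
≡ (x2 ∧ ¬x2) ∨ (x2 ∧ x3) ∨ (x4 ∧ ¬x2) ∨ (x4 ∧ x3)   — distribute ∧ over ∨
≡ (x2 ∧ x3) ∨ (x4 ∧ ¬x2) ∨ (x4 ∧ x3)   — simplify

(x2 ∧ x3) ∨ (x4 ∧ ¬x2) ∨ (x4 ∧ x3)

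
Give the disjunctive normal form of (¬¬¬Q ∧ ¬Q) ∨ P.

¬Q ∨ P

(¬¬¬Q ∧ ¬Q) ∨ P
≡ (¬Q ∧ ¬Q) ∨ P   — double negation
≡ ¬Q ∨ P   — simplify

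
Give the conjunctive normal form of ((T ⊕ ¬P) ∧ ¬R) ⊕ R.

(T ∨ ¬P ∨ R) ∧ (¬T ∨ P ∨ R)

((T ⊕ ¬P) ∧ ¬R) ⊕ R
≡ (((T ⊕ ¬P) ∧ ¬R) ∨ R) ∧ ¬((T ⊕ ¬P) ∧ ¬R ∧ R)   (expand ⊕)
≡ (((T ∨ ¬P) ∧ ¬(T ∧ ¬P) ∧ ¬R) ∨ R) ∧ ¬((T ⊕ ¬P) ∧ ¬R ∧ R)   (expand ⊕)
≡ (((T ∨ ¬P) ∧ ¬(T ∧ ¬P) ∧ ¬R) ∨ R) ∧ ¬((T ∨ ¬P) ∧ ¬(T ∧ ¬P) ∧ ¬R ∧ R)   (expand ⊕)
≡ (((T ∨ ¬P) ∧ (¬T ∨ ¬¬P) ∧ ¬R) ∨ R) ∧ ¬((T ∨ ¬P) ∧ ¬(T ∧ ¬P) ∧ ¬R ∧ R)   (De Morgan)
≡ (((T ∨ ¬P) ∧ (¬T ∨ P) ∧ ¬R) ∨ R) ∧ ¬((T ∨ ¬P) ∧ ¬(T ∧ ¬P) ∧ ¬R ∧ R)   (double negation)
≡ (((T ∨ ¬P) ∧ (¬T ∨ P) ∧ ¬R) ∨ R) ∧ (¬(T ∨ ¬P) ∨ ¬¬(T ∧ ¬P) ∨ ¬¬R ∨ ¬R)   (De Morgan)
≡ (((T ∨ ¬P) ∧ (¬T ∨ P) ∧ ¬R) ∨ R) ∧ ((¬T ∧ ¬¬P) ∨ ¬¬(T ∧ ¬P) ∨ ¬¬R ∨ ¬R)   (De Morgan)
≡ (((T ∨ ¬P) ∧ (¬T ∨ P) ∧ ¬R) ∨ R) ∧ ((¬T ∧ P) ∨ ¬¬(T ∧ ¬P) ∨ ¬¬R ∨ ¬R)   (double negation)
≡ (((T ∨ ¬P) ∧ (¬T ∨ P) ∧ ¬R) ∨ R) ∧ ((¬T ∧ P) ∨ (T ∧ ¬P) ∨ ¬¬R ∨ ¬R)   (double negation)
≡ (((T ∨ ¬P) ∧ (¬T ∨ P) ∧ ¬R) ∨ R) ∧ ((¬T ∧ P) ∨ (T ∧ ¬P) ∨ R ∨ ¬R)   (double negation)
≡ (T ∨ ¬P ∨ R) ∧ (¬T ∨ P ∨ R) ∧ (¬R ∨ R) ∧ (¬T ∨ T ∨ R ∨ ¬R) ∧ (¬T ∨ ¬P ∨ R ∨ ¬R) ∧ (P ∨ T ∨ R ∨ ¬R) ∧ (P ∨ ¬P ∨ R ∨ ¬R)   (distribute ∨ over ∧)
≡ (T ∨ ¬P ∨ R) ∧ (¬T ∨ P ∨ R)   (simplify)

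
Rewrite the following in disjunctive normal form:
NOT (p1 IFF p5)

(p1 AND NOT p5) OR (p5 AND NOT p1)

NOT (p1 IFF p5)
≡ NOT ((p1 IMPLIES p5) AND (p5 IMPLIES p1))   (eliminate IFF)
≡ NOT ((NOT p1 OR p5) AND (p5 IMPLIES p1))   (eliminate IMPLIES)
≡ NOT ((NOT p1 OR p5) AND (NOT p5 OR p1))   (eliminate IMPLIES)
≡ NOT (NOT p1 OR p5) OR NOT (NOT p5 OR p1)   (De Morgan)
≡ (NOT NOT p1 AND NOT p5) OR NOT (NOT p5 OR p1)   (De Morgan)
≡ (p1 AND NOT p5) OR NOT (NOT p5 OR p1)   (double negation)
≡ (p1 AND NOT p5) OR (NOT NOT p5 AND NOT p1)   (De Morgan)
≡ (p1 AND NOT p5) OR (p5 AND NOT p1)   (double negation)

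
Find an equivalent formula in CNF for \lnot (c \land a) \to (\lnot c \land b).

\lnot (c \land a) \to (\lnot c \land b)
= \lnot \lnot (c \land a) \lor (\lnot c \land b)   (eliminate \to)
= (c \land a) \lor (\lnot c \land b)   (double negation)
= (c \lor \lnot c) \land (c \lor b) \land (a \lor \lnot c) \land (a \lor b)   (distribute \lor over \land)
= (c \lor b) \land (a \lor \lnot c) \land (a \lor b)   (simplify)

(c \lor b) \land (a \lor \lnot c) \land (a \lor b)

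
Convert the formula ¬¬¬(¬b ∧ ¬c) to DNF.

b ∨ c

¬¬¬(¬b ∧ ¬c)
≡ ¬(¬b ∧ ¬c)   (double negation)
≡ ¬¬b ∨ ¬¬c   (De Morgan)
≡ b ∨ ¬¬c   (double negation)
≡ b ∨ c   (double negation)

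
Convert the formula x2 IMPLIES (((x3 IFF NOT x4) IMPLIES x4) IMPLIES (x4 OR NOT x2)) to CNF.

NOT x2 OR x4 OR x3

x2 IMPLIES (((x3 IFF NOT x4) IMPLIES x4) IMPLIES (x4 OR NOT x2))
≡ NOT x2 OR (((x3 IFF NOT x4) IMPLIES x4) IMPLIES (x4 OR NOT x2))   [eliminate IMPLIES]
≡ NOT x2 OR NOT ((x3 IFF NOT x4) IMPLIES x4) OR x4 OR NOT x2   [eliminate IMPLIES]
≡ NOT x2 OR NOT (NOT (x3 IFF NOT x4) OR x4) OR x4 OR NOT x2   [eliminate IMPLIES]
≡ NOT x2 OR NOT (NOT ((x3 IMPLIES NOT x4) AND (NOT x4 IMPLIES x3)) OR x4) OR x4 OR NOT x2   [eliminate IFF]
≡ NOT x2 OR NOT (NOT ((NOT x3 OR NOT x4) AND (NOT x4 IMPLIES x3)) OR x4) OR x4 OR NOT x2   [eliminate IMPLIES]
≡ NOT x2 OR NOT (NOT ((NOT x3 OR NOT x4) AND (NOT NOT x4 OR x3)) OR x4) OR x4 OR NOT x2   [eliminate IMPLIES]
≡ NOT x2 OR (NOT NOT ((NOT x3 OR NOT x4) AND (NOT NOT x4 OR x3)) AND NOT x4) OR x4 OR NOT x2   [De Morgan]
≡ NOT x2 OR ((NOT x3 OR NOT x4) AND (NOT NOT x4 OR x3) AND NOT x4) OR x4 OR NOT x2   [double negation]
≡ NOT x2 OR ((NOT x3 OR NOT x4) AND (x4 OR x3) AND NOT x4) OR x4 OR NOT x2   [double negation]
≡ (NOT x2 OR NOT x3 OR NOT x4 OR x4 OR NOT x2) AND (NOT x2 OR x4 OR x3 OR x4 OR NOT x2) AND (NOT x2 OR NOT x4 OR x4 OR NOT x2)   [distribute OR over AND]
≡ NOT x2 OR x4 OR x3   [simplify]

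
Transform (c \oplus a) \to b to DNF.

(\lnot c \land \lnot a) \lor (a \land c) \lor b

(c \oplus a) \to b
⇔ \lnot (c \oplus a) \lor b   [eliminate \to]
⇔ \lnot ((c \land \lnot a) \lor (\lnot c \land a)) \lor b   [expand \oplus]
⇔ (\lnot (c \land \lnot a) \land \lnot (\lnot c \land a)) \lor b   [De Morgan]
⇔ ((\lnot c \lor \lnot \lnot a) \land \lnot (\lnot c \land a)) \lor b   [De Morgan]
⇔ ((\lnot c \lor a) \land \lnot (\lnot c \land a)) \lor b   [double negation]
⇔ ((\lnot c \lor a) \land (\lnot \lnot c \lor \lnot a)) \lor b   [De Morgan]
⇔ ((\lnot c \lor a) \land (c \lor \lnot a)) \lor b   [double negation]
⇔ (\lnot c \land c) \lor (\lnot c \land \lnot a) \lor (a \land c) \lor (a \land \lnot a) \lor b   [distribute \land over \lor]
⇔ (\lnot c \land \lnot a) \lor (a \land c) \lor b   [simplify]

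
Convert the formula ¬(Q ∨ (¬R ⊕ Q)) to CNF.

¬Q ∧ (R ∨ Q)

¬(Q ∨ (¬R ⊕ Q))
≡ ¬(Q ∨ ((¬R ∨ Q) ∧ ¬(¬R ∧ Q)))   (expand ⊕)
≡ ¬Q ∧ ¬((¬R ∨ Q) ∧ ¬(¬R ∧ Q))   (De Morgan)
≡ ¬Q ∧ (¬(¬R ∨ Q) ∨ ¬¬(¬R ∧ Q))   (De Morgan)
≡ ¬Q ∧ ((¬¬R ∧ ¬Q) ∨ ¬¬(¬R ∧ Q))   (De Morgan)
≡ ¬Q ∧ ((R ∧ ¬Q) ∨ ¬¬(¬R ∧ Q))   (double negation)
≡ ¬Q ∧ ((R ∧ ¬Q) ∨ (¬R ∧ Q))   (double negation)
≡ ¬Q ∧ (R ∨ ¬R) ∧ (R ∨ Q) ∧ (¬Q ∨ ¬R) ∧ (¬Q ∨ Q)   (distribute ∨ over ∧)
≡ ¬Q ∧ (R ∨ Q)   (simplify)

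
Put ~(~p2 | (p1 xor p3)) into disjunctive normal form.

~(~p2 | (p1 xor p3))
= ~(~p2 | (p1 & ~p3) | (~p1 & p3))   (expand xor)
= ~~p2 & ~(p1 & ~p3) & ~(~p1 & p3)   (De Morgan)
= p2 & ~(p1 & ~p3) & ~(~p1 & p3)   (double negation)
= p2 & (~p1 | ~~p3) & ~(~p1 & p3)   (De Morgan)
= p2 & (~p1 | p3) & ~(~p1 & p3)   (double negation)
= p2 & (~p1 | p3) & (~~p1 | ~p3)   (De Morgan)
= p2 & (~p1 | p3) & (p1 | ~p3)   (double negation)
= (p2 & ~p1 & p1) | (p2 & ~p1 & ~p3) | (p2 & p3 & p1) | (p2 & p3 & ~p3)   (distribute & over |)
= (p2 & ~p1 & ~p3) | (p2 & p3 & p1)   (simplify)

(p2 & ~p1 & ~p3) | (p2 & p3 & p1)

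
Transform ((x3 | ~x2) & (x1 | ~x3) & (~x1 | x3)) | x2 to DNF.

(x3 & x1) | (~x2 & ~x3 & ~x1) | x2

((x3 | ~x2) & (x1 | ~x3) & (~x1 | x3)) | x2
⇔ (x3 & x1 & ~x1) | (x3 & x1 & x3) | (x3 & ~x3 & ~x1) | (x3 & ~x3 & x3) | (~x2 & x1 & ~x1) | (~x2 & x1 & x3) | (~x2 & ~x3 & ~x1) | (~x2 & ~x3 & x3) | x2   — distribute & over |
⇔ (x3 & x1) | (~x2 & ~x3 & ~x1) | x2   — simplify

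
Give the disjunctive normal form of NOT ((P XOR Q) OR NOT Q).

Q AND P

NOT ((P XOR Q) OR NOT Q)
⇔ NOT ((P AND NOT Q) OR (NOT P AND Q) OR NOT Q)   [expand XOR]
⇔ NOT (P AND NOT Q) AND NOT (NOT P AND Q) AND NOT NOT Q   [De Morgan]
⇔ (NOT P OR NOT NOT Q) AND NOT (NOT P AND Q) AND NOT NOT Q   [De Morgan]
⇔ (NOT P OR Q) AND NOT (NOT P AND Q) AND NOT NOT Q   [double negation]
⇔ (NOT P OR Q) AND (NOT NOT P OR NOT Q) AND NOT NOT Q   [De Morgan]
⇔ (NOT P OR Q) AND (P OR NOT Q) AND NOT NOT Q   [double negation]
⇔ (NOT P OR Q) AND (P OR NOT Q) AND Q   [double negation]
⇔ (NOT P AND P AND Q) OR (NOT P AND NOT Q AND Q) OR (Q AND P AND Q) OR (Q AND NOT Q AND Q)   [distribute AND over OR]
⇔ Q AND P   [simplify]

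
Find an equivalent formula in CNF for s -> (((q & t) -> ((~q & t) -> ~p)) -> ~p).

s -> (((q & t) -> ((~q & t) -> ~p)) -> ~p)
≡ ~s | (((q & t) -> ((~q & t) -> ~p)) -> ~p)   [eliminate ->]
≡ ~s | ~((q & t) -> ((~q & t) -> ~p)) | ~p   [eliminate ->]
≡ ~s | ~(~(q & t) | ((~q & t) -> ~p)) | ~p   [eliminate ->]
≡ ~s | ~(~(q & t) | ~(~q & t) | ~p) | ~p   [eliminate ->]
≡ ~s | (~~(q & t) & ~~(~q & t) & ~~p) | ~p   [De Morgan]
≡ ~s | (q & t & ~~(~q & t) & ~~p) | ~p   [double negation]
≡ ~s | (q & t & ~q & t & ~~p) | ~p   [double negation]
≡ ~s | (q & t & ~q & t & p) | ~p   [double negation]
≡ (~s | q | ~p) & (~s | t | ~p) & (~s | ~q | ~p) & (~s | t | ~p) & (~s | p | ~p)   [distribute | over &]
≡ (~s | q | ~p) & (~s | t | ~p) & (~s | ~q | ~p)   [simplify]

(~s | q | ~p) & (~s | t | ~p) & (~s | ~q | ~p)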